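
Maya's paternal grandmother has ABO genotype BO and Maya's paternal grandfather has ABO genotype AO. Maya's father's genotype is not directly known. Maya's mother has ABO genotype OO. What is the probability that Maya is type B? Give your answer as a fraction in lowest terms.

1/4

Maya's father's ABO genotype from BO × AO: 1/4 AB, 1/4 AO, 1/4 BO, 1/4 OO.
Crossing each possibility with the mother OO and summing P(type B): 1/4·1/2 + 1/4·0 + 1/4·1/2 + 1/4·0 = 1/4.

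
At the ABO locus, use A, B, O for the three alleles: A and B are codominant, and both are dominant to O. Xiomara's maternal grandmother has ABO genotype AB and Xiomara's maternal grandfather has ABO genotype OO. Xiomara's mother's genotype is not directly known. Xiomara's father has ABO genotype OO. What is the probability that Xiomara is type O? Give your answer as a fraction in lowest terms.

Xiomara's mother's ABO genotype from AB × OO: 1/2 AO, 1/2 BO.
Crossing each possibility with the father OO and summing P(type O): 1/2·1/2 + 1/2·1/2 = 1/2.

1/2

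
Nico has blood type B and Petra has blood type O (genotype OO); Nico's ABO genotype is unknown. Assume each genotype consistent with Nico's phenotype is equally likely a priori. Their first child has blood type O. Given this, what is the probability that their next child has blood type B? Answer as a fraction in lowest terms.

Possible genotypes: Nico ∈ {BB, BO}; Petra ∈ {OO}.
Weight each parental genotype pair by prior × P(type-O child):
  BO × OO: posterior weight 1; P(next child type B) = 1/2.
Weighted sum = 1/2.

1/2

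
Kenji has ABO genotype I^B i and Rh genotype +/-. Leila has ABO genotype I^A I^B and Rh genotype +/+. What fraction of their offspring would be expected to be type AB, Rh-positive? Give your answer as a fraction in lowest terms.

ABO cross I^B i × I^A I^B → offspring phenotypes: 1/4 A, 1/2 B, 1/4 AB.
Rh cross +/- × +/+ → 1 Rh+.
Independent loci: P(type AB, Rh-positive) = 1/4 × 1 = 1/4.

1/4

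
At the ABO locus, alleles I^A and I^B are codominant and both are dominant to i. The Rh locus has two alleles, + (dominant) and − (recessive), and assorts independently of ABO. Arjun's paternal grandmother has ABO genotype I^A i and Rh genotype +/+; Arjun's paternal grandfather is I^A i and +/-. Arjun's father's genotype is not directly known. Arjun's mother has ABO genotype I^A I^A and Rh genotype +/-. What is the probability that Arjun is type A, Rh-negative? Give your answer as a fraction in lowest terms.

Arjun's father's ABO genotype from I^A i × I^A i: 1/4 I^A I^A, 1/2 I^A i, 1/4 i i.
Crossing each possibility with the mother I^A I^A and summing P(type A): 1/4·1 + 1/2·1 + 1/4·1 = 1.
Similarly for Rh via the father's Rh distribution: P(Rh-) = 1/8.
Independent loci: 1 × 1/8 = 1/8.

1/8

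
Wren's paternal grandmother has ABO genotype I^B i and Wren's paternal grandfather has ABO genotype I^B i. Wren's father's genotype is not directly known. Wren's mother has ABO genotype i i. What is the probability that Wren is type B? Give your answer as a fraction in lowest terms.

1/2

Wren's father's ABO genotype from I^B i × I^B i: 1/4 I^B I^B, 1/2 I^B i, 1/4 i i.
Crossing each possibility with the mother i i and summing P(type B): 1/4·1 + 1/2·1/2 + 1/4·0 = 1/2.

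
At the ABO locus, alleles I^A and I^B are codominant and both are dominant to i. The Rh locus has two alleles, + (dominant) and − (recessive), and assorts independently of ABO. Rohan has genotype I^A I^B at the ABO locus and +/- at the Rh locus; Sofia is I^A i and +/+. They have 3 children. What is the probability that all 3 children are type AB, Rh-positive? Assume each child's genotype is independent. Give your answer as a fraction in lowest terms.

ABO cross I^A I^B × I^A i → 1/2 A, 1/4 B, 1/4 AB.
Rh cross +/- × +/+ → 1 Rh+; so P(type AB, Rh-positive) = 1/4 × 1 = 1/4 per child.
All 3 independent: (1/4)^3 = 1/64.

1/64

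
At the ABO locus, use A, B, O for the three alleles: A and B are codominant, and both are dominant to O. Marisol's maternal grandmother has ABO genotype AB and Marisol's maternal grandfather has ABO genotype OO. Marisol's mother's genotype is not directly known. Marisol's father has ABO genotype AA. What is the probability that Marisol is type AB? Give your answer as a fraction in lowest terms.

Marisol's mother's ABO genotype from AB × OO: 1/2 AO, 1/2 BO.
Crossing each possibility with the father AA and summing P(type AB): 1/2·0 + 1/2·1/2 = 1/4.

1/4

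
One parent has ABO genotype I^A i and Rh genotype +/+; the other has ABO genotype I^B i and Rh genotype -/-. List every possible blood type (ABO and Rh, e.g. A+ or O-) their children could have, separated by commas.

Gametes from I^A i × I^B i give offspring ABO genotypes I^A I^B, I^A i, I^B i, i i, i.e. phenotypes O, A, B, AB.
Rh cross +/+ × -/- → phenotypes Rh+.
Combining independently: O+, A+, B+, AB+.

O+, A+, B+, AB+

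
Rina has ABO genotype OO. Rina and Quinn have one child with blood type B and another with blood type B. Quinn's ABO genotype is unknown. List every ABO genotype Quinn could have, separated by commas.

AB, BB, BO

For each candidate genotype of Quinn, check whether crossing it with OO can produce every observed child phenotype.
  AA → possible child types {A} ✗
  AB → possible child types {A, B} ✓
  AO → possible child types {O, A} ✗
  BB → possible child types {B} ✓
  BO → possible child types {O, B} ✓
  OO → possible child types {O} ✗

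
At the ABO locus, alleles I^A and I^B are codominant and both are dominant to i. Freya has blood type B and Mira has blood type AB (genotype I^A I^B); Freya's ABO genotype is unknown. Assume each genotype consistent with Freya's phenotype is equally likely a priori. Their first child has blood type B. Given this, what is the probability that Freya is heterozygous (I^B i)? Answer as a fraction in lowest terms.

1/2

Possible genotypes: Freya ∈ {I^B I^B, I^B i}; Mira ∈ {I^A I^B}.
Weight each parental genotype pair by prior × P(type-B child):
  I^B I^B × I^A I^B: posterior weight 1/2.
  I^B i × I^A I^B: posterior weight 1/2.
Sum the posterior weight over pairs where Freya is I^B i: 1/2.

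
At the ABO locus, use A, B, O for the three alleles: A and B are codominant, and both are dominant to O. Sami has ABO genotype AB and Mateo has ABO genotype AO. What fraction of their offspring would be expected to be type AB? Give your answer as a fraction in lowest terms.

1/4

ABO cross AB × AO → offspring phenotypes: 1/2 A, 1/4 B, 1/4 AB.
So P(type AB) = 1/4.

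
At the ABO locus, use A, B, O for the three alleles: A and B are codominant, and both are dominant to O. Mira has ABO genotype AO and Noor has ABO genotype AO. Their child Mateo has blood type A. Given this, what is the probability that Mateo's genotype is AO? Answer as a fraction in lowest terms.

2/3

Cross AO × AO → 1/4 AA, 1/2 AO, 1/4 OO.
Type-A genotypes among offspring: AA (1/4), AO (1/2); total 3/4.
P(AO | type A) = (1/2) / (3/4) = 2/3.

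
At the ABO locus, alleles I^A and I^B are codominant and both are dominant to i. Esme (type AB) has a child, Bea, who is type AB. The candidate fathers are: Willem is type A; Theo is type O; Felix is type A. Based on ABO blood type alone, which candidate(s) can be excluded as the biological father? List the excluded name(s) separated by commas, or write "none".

Theo

A candidate is excluded only if no genotype consistent with his phenotype could produce a type AB child with a type AB mother.
Theo (type O): no genotype consistent with that phenotype can produce a type-AB child with a type-AB mother.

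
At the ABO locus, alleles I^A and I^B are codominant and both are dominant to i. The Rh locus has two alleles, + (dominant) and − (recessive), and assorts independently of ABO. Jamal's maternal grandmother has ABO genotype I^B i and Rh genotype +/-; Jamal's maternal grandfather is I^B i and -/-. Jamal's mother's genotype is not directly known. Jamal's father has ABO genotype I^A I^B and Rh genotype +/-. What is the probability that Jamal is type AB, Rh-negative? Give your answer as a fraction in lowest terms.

3/32

Jamal's mother's ABO genotype from I^B i × I^B i: 1/4 I^B I^B, 1/2 I^B i, 1/4 i i.
Crossing each possibility with the father I^A I^B and summing P(type AB): 1/4·1/2 + 1/2·1/4 + 1/4·0 = 1/4.
Similarly for Rh via the mother's Rh distribution: P(Rh-) = 3/8.
Independent loci: 1/4 × 3/8 = 3/32.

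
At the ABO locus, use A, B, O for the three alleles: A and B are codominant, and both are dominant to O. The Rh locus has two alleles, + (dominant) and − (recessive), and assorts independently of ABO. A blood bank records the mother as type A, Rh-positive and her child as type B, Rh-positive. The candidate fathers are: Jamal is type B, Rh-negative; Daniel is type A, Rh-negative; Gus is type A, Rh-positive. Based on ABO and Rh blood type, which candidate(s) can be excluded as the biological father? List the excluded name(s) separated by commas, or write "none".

Daniel, Gus

A candidate is excluded only if no genotype consistent with his phenotype could produce a type B, Rh-positive child with a type A, Rh-positive mother.
Daniel (type A, Rh-): no genotype consistent with that phenotype can produce a type-B Rh+ child with a type-A mother.
Gus (type A, Rh+): no genotype consistent with that phenotype can produce a type-B Rh+ child with a type-A mother.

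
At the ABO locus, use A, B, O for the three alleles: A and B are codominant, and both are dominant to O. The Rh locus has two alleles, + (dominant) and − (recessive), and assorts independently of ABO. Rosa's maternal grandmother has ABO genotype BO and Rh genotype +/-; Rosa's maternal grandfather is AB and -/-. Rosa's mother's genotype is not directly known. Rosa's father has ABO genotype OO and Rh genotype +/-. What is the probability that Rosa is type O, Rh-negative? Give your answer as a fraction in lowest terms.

Rosa's mother's ABO genotype from BO × AB: 1/4 AB, 1/4 AO, 1/4 BB, 1/4 BO.
Crossing each possibility with the father OO and summing P(type O): 1/4·0 + 1/4·1/2 + 1/4·0 + 1/4·1/2 = 1/4.
Similarly for Rh via the mother's Rh distribution: P(Rh-) = 3/8.
Independent loci: 1/4 × 3/8 = 3/32.

3/32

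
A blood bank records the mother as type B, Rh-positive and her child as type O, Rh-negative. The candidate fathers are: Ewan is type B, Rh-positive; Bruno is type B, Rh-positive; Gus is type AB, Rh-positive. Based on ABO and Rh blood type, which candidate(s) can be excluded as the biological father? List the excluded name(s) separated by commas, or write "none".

A candidate is excluded only if no genotype consistent with his phenotype could produce a type O, Rh-negative child with a type B, Rh-positive mother.
Gus (type AB, Rh+): no genotype consistent with that phenotype can produce a type-O Rh- child with a type-B mother.

Gus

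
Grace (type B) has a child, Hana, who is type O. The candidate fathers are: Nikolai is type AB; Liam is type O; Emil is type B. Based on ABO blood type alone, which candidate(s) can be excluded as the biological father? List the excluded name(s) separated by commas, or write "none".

Nikolai

A candidate is excluded only if no genotype consistent with his phenotype could produce a type O child with a type B mother.
Nikolai (type AB): no genotype consistent with that phenotype can produce a type-O child with a type-B mother.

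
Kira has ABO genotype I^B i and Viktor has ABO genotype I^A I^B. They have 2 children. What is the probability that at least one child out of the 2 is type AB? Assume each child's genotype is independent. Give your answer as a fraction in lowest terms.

7/16

ABO cross I^B i × I^A I^B → 1/4 A, 1/2 B, 1/4 AB.
So P(type AB) = 1/4 per child.
P(none) = (3/4)^2 = 9/16; P(at least one) = 1 − 9/16 = 7/16.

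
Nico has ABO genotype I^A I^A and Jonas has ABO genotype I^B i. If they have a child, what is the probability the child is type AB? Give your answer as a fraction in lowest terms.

ABO cross I^A I^A × I^B i → offspring phenotypes: 1/2 A, 1/2 AB.
So P(type AB) = 1/2.

1/2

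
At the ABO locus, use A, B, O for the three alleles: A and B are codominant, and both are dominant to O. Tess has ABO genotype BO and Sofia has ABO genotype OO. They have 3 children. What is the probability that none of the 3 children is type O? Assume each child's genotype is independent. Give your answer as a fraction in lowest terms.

1/8

ABO cross BO × OO → 1/2 O, 1/2 B.
So P(type O) = 1/2 per child.
P(not type O) = 1/2 for one child; (1/2)^3 = 1/8.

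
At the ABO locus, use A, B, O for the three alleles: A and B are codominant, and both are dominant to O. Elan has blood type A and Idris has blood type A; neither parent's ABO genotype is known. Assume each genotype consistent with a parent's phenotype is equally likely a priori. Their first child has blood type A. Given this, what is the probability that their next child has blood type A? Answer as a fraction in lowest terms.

19/20

Possible genotypes: Elan ∈ {AA, AO}; Idris ∈ {AA, AO}.
Weight each parental genotype pair by prior × P(type-A child):
  AA × AA: posterior weight 4/15; P(next child type A) = 1.
  AA × AO: posterior weight 4/15; P(next child type A) = 1.
  AO × AA: posterior weight 4/15; P(next child type A) = 1.
  AO × AO: posterior weight 1/5; P(next child type A) = 3/4.
Weighted sum = 19/20.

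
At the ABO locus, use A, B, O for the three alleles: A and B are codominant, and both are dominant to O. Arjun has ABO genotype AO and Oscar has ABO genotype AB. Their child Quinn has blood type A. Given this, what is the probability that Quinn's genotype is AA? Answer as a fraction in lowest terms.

Cross AO × AB → 1/4 AA, 1/4 AB, 1/4 AO, 1/4 BO.
Type-A genotypes among offspring: AA (1/4), AO (1/4); total 1/2.
P(AA | type A) = (1/4) / (1/2) = 1/2.

1/2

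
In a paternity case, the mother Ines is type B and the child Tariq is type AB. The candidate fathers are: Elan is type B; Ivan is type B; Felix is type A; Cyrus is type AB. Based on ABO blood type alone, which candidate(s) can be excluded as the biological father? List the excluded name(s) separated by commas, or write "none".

A candidate is excluded only if no genotype consistent with his phenotype could produce a type AB child with a type B mother.
Elan (type B): no genotype consistent with that phenotype can produce a type-AB child with a type-B mother.
Ivan (type B): no genotype consistent with that phenotype can produce a type-AB child with a type-B mother.

Elan, Ivan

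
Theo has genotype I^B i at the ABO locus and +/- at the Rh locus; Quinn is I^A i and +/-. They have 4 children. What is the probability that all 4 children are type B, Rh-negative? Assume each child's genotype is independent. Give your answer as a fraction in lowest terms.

ABO cross I^B i × I^A i → 1/4 O, 1/4 A, 1/4 B, 1/4 AB.
Rh cross +/- × +/- → 3/4 Rh+, 1/4 Rh-; so P(type B, Rh-negative) = 1/4 × 1/4 = 1/16 per child.
All 4 independent: (1/16)^4 = 1/65536.

1/65536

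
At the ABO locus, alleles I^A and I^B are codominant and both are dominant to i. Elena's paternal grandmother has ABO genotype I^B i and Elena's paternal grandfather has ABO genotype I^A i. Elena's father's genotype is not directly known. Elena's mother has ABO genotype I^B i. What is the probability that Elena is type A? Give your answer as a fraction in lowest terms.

Elena's father's ABO genotype from I^B i × I^A i: 1/4 I^A I^B, 1/4 I^A i, 1/4 I^B i, 1/4 i i.
Crossing each possibility with the mother I^B i and summing P(type A): 1/4·1/4 + 1/4·1/4 + 1/4·0 + 1/4·0 = 1/8.

1/8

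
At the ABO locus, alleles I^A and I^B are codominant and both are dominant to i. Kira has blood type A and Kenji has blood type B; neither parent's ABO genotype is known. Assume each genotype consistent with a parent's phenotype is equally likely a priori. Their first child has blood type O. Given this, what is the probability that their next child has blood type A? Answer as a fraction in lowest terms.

Possible genotypes: Kira ∈ {I^A I^A, I^A i}; Kenji ∈ {I^B I^B, I^B i}.
Weight each parental genotype pair by prior × P(type-O child):
  I^A i × I^B i: posterior weight 1; P(next child type A) = 1/4.
Weighted sum = 1/4.

1/4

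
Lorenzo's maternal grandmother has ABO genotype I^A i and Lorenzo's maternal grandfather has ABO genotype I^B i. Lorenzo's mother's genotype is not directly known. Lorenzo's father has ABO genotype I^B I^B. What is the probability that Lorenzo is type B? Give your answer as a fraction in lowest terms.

3/4

Lorenzo's mother's ABO genotype from I^A i × I^B i: 1/4 I^A I^B, 1/4 I^A i, 1/4 I^B i, 1/4 i i.
Crossing each possibility with the father I^B I^B and summing P(type B): 1/4·1/2 + 1/4·1/2 + 1/4·1 + 1/4·1 = 3/4.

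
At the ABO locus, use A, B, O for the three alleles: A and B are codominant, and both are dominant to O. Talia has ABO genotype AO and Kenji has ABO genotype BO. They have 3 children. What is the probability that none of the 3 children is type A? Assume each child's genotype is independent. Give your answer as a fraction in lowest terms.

27/64

ABO cross AO × BO → 1/4 O, 1/4 A, 1/4 B, 1/4 AB.
So P(type A) = 1/4 per child.
P(not type A) = 3/4 for one child; (3/4)^3 = 27/64.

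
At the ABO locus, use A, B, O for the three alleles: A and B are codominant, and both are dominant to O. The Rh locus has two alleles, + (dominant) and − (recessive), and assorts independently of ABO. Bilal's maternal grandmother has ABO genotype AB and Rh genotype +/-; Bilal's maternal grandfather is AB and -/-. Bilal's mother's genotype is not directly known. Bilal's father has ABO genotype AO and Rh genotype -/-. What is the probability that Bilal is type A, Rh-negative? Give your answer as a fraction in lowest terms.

3/8

Bilal's mother's ABO genotype from AB × AB: 1/4 AA, 1/2 AB, 1/4 BB.
Crossing each possibility with the father AO and summing P(type A): 1/4·1 + 1/2·1/2 + 1/4·0 = 1/2.
Similarly for Rh via the mother's Rh distribution: P(Rh-) = 3/4.
Independent loci: 1/2 × 3/4 = 3/8.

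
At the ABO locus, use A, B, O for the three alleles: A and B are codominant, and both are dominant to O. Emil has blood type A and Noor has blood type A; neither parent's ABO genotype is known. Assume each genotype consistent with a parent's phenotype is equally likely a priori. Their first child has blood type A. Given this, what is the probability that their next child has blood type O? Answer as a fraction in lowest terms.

Possible genotypes: Emil ∈ {AA, AO}; Noor ∈ {AA, AO}.
Weight each parental genotype pair by prior × P(type-A child):
  AA × AA: posterior weight 4/15; P(next child type O) = 0.
  AA × AO: posterior weight 4/15; P(next child type O) = 0.
  AO × AA: posterior weight 4/15; P(next child type O) = 0.
  AO × AO: posterior weight 1/5; P(next child type O) = 1/4.
Weighted sum = 1/20.

1/20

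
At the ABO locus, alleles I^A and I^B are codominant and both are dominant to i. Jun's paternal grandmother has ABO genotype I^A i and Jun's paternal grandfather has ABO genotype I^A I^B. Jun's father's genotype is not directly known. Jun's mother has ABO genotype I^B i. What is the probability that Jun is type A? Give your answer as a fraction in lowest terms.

Jun's father's ABO genotype from I^A i × I^A I^B: 1/4 I^A I^A, 1/4 I^A I^B, 1/4 I^A i, 1/4 I^B i.
Crossing each possibility with the mother I^B i and summing P(type A): 1/4·1/2 + 1/4·1/4 + 1/4·1/4 + 1/4·0 = 1/4.

1/4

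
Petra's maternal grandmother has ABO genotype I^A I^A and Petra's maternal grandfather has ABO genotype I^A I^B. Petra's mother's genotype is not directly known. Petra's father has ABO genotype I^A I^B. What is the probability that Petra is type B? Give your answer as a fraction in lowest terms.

Petra's mother's ABO genotype from I^A I^A × I^A I^B: 1/2 I^A I^A, 1/2 I^A I^B.
Crossing each possibility with the father I^A I^B and summing P(type B): 1/2·0 + 1/2·1/4 = 1/8.

1/8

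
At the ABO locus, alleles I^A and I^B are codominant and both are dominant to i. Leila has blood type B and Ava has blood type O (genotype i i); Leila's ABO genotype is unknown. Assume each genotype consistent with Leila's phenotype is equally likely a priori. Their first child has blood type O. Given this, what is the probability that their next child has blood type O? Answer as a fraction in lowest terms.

Possible genotypes: Leila ∈ {I^B I^B, I^B i}; Ava ∈ {i i}.
Weight each parental genotype pair by prior × P(type-O child):
  I^B i × i i: posterior weight 1; P(next child type O) = 1/2.
Weighted sum = 1/2.

1/2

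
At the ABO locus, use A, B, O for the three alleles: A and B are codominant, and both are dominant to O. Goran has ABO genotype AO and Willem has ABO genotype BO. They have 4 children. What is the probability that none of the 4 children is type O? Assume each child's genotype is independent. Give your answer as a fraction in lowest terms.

ABO cross AO × BO → 1/4 O, 1/4 A, 1/4 B, 1/4 AB.
So P(type O) = 1/4 per child.
P(not type O) = 3/4 for one child; (3/4)^4 = 81/256.

81/256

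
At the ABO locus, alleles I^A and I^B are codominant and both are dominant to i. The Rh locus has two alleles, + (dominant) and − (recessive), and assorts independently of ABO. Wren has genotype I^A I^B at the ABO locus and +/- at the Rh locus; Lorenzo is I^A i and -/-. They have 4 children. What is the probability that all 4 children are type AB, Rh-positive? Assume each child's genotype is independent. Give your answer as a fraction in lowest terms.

1/4096

ABO cross I^A I^B × I^A i → 1/2 A, 1/4 B, 1/4 AB.
Rh cross +/- × -/- → 1/2 Rh+, 1/2 Rh-; so P(type AB, Rh-positive) = 1/4 × 1/2 = 1/8 per child.
All 4 independent: (1/8)^4 = 1/4096.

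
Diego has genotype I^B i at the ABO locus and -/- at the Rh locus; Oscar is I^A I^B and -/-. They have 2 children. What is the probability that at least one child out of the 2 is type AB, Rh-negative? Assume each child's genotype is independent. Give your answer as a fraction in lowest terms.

ABO cross I^B i × I^A I^B → 1/4 A, 1/2 B, 1/4 AB.
Rh cross -/- × -/- → 1 Rh-; so P(type AB, Rh-negative) = 1/4 × 1 = 1/4 per child.
P(none) = (3/4)^2 = 9/16; P(at least one) = 1 − 9/16 = 7/16.

7/16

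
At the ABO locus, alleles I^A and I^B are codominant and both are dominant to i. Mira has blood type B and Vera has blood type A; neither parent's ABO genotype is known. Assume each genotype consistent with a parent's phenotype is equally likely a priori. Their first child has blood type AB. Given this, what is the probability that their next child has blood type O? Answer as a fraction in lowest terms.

1/36

Possible genotypes: Mira ∈ {I^B I^B, I^B i}; Vera ∈ {I^A I^A, I^A i}.
Weight each parental genotype pair by prior × P(type-AB child):
  I^B I^B × I^A I^A: posterior weight 4/9; P(next child type O) = 0.
  I^B I^B × I^A i: posterior weight 2/9; P(next child type O) = 0.
  I^B i × I^A I^A: posterior weight 2/9; P(next child type O) = 0.
  I^B i × I^A i: posterior weight 1/9; P(next child type O) = 1/4.
Weighted sum = 1/36.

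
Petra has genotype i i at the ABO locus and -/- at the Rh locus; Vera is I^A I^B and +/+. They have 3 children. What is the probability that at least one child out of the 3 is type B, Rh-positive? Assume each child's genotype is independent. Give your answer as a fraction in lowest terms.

7/8

ABO cross i i × I^A I^B → 1/2 A, 1/2 B.
Rh cross -/- × +/+ → 1 Rh+; so P(type B, Rh-positive) = 1/2 × 1 = 1/2 per child.
P(none) = (1/2)^3 = 1/8; P(at least one) = 1 − 1/8 = 7/8.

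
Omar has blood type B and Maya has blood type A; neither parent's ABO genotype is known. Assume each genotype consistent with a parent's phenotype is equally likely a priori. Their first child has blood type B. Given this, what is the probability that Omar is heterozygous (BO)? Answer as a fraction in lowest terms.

Possible genotypes: Omar ∈ {BB, BO}; Maya ∈ {AA, AO}.
Weight each parental genotype pair by prior × P(type-B child):
  BB × AO: posterior weight 2/3.
  BO × AO: posterior weight 1/3.
Sum the posterior weight over pairs where Omar is BO: 1/3.

1/3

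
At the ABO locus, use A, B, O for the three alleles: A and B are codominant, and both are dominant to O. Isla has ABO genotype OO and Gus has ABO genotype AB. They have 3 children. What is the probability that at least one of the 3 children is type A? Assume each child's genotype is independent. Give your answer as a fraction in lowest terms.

7/8

ABO cross OO × AB → 1/2 A, 1/2 B.
So P(type A) = 1/2 per child.
P(none) = (1/2)^3 = 1/8; P(at least one) = 1 − 1/8 = 7/8.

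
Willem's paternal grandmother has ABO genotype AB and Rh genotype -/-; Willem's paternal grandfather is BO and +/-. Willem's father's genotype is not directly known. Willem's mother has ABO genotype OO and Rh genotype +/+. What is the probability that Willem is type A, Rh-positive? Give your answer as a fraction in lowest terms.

Willem's father's ABO genotype from AB × BO: 1/4 AB, 1/4 AO, 1/4 BB, 1/4 BO.
Crossing each possibility with the mother OO and summing P(type A): 1/4·1/2 + 1/4·1/2 + 1/4·0 + 1/4·0 = 1/4.
Similarly for Rh via the father's Rh distribution: P(Rh+) = 1.
Independent loci: 1/4 × 1 = 1/4.

1/4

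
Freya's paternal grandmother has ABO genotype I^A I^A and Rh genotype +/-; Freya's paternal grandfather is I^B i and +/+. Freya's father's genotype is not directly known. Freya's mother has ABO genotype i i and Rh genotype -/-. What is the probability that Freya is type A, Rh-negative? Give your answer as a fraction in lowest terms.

Freya's father's ABO genotype from I^A I^A × I^B i: 1/2 I^A I^B, 1/2 I^A i.
Crossing each possibility with the mother i i and summing P(type A): 1/2·1/2 + 1/2·1/2 = 1/2.
Similarly for Rh via the father's Rh distribution: P(Rh-) = 1/4.
Independent loci: 1/2 × 1/4 = 1/8.

1/8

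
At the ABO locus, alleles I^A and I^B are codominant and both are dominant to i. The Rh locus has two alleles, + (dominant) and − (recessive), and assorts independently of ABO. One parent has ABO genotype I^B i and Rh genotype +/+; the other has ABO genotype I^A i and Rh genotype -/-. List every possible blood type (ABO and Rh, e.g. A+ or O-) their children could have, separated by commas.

Gametes from I^B i × I^A i give offspring ABO genotypes I^A I^B, I^A i, I^B i, i i, i.e. phenotypes O, A, B, AB.
Rh cross +/+ × -/- → phenotypes Rh+.
Combining independently: O+, A+, B+, AB+.

O+, A+, B+, AB+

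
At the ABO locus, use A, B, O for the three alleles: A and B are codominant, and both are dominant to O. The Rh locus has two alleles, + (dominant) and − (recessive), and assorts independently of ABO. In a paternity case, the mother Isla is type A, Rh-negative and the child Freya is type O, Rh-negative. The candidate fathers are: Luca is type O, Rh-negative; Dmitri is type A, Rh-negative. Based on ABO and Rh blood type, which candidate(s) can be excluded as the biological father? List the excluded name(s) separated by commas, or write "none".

A candidate is excluded only if no genotype consistent with his phenotype could produce a type O, Rh-negative child with a type A, Rh-negative mother.
Every candidate has at least one consistent genotype combination, so none can be excluded.

none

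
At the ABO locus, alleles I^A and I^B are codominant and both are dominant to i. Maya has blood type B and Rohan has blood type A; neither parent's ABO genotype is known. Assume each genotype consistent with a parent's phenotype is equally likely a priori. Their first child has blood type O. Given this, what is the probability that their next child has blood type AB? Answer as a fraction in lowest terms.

Possible genotypes: Maya ∈ {I^B I^B, I^B i}; Rohan ∈ {I^A I^A, I^A i}.
Weight each parental genotype pair by prior × P(type-O child):
  I^B i × I^A i: posterior weight 1; P(next child type AB) = 1/4.
Weighted sum = 1/4.

1/4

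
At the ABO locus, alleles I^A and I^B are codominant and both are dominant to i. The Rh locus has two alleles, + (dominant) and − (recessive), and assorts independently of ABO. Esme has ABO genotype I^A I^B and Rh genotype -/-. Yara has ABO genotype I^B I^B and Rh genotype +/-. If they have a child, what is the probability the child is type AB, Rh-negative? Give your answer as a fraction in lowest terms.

1/4

ABO cross I^A I^B × I^B I^B → offspring phenotypes: 1/2 B, 1/2 AB.
Rh cross -/- × +/- → 1/2 Rh+, 1/2 Rh-.
Independent loci: P(type AB, Rh-negative) = 1/2 × 1/2 = 1/4.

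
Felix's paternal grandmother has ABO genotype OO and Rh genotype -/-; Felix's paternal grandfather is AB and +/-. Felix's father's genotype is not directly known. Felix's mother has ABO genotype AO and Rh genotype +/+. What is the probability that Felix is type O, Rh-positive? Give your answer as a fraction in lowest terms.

Felix's father's ABO genotype from OO × AB: 1/2 AO, 1/2 BO.
Crossing each possibility with the mother AO and summing P(type O): 1/2·1/4 + 1/2·1/4 = 1/4.
Similarly for Rh via the father's Rh distribution: P(Rh+) = 1.
Independent loci: 1/4 × 1 = 1/4.

1/4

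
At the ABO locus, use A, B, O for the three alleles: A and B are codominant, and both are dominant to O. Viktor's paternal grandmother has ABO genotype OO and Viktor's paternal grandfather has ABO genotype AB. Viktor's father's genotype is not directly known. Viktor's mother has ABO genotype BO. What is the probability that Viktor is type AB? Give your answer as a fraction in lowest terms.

1/8

Viktor's father's ABO genotype from OO × AB: 1/2 AO, 1/2 BO.
Crossing each possibility with the mother BO and summing P(type AB): 1/2·1/4 + 1/2·0 = 1/8.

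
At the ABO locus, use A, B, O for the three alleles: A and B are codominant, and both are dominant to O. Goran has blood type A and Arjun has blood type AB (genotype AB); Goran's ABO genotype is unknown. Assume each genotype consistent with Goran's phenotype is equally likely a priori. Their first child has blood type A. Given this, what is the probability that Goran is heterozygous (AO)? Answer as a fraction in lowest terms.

1/2

Possible genotypes: Goran ∈ {AA, AO}; Arjun ∈ {AB}.
Weight each parental genotype pair by prior × P(type-A child):
  AA × AB: posterior weight 1/2.
  AO × AB: posterior weight 1/2.
Sum the posterior weight over pairs where Goran is AO: 1/2.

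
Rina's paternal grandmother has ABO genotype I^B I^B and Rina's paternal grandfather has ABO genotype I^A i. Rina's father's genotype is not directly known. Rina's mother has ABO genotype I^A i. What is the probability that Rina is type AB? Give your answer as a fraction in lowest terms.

1/4

Rina's father's ABO genotype from I^B I^B × I^A i: 1/2 I^A I^B, 1/2 I^B i.
Crossing each possibility with the mother I^A i and summing P(type AB): 1/2·1/4 + 1/2·1/4 = 1/4.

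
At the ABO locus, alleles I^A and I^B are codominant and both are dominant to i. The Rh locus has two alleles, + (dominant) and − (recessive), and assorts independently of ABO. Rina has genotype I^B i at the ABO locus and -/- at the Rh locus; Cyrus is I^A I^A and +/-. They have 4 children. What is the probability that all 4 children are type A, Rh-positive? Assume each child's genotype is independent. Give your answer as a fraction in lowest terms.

ABO cross I^B i × I^A I^A → 1/2 A, 1/2 AB.
Rh cross -/- × +/- → 1/2 Rh+, 1/2 Rh-; so P(type A, Rh-positive) = 1/2 × 1/2 = 1/4 per child.
All 4 independent: (1/4)^4 = 1/256.

1/256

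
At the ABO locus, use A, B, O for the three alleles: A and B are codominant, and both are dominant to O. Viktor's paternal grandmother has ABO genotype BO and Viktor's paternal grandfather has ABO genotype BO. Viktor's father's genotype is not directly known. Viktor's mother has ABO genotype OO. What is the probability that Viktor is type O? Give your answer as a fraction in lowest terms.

1/2

Viktor's father's ABO genotype from BO × BO: 1/4 BB, 1/2 BO, 1/4 OO.
Crossing each possibility with the mother OO and summing P(type O): 1/4·0 + 1/2·1/2 + 1/4·1 = 1/2.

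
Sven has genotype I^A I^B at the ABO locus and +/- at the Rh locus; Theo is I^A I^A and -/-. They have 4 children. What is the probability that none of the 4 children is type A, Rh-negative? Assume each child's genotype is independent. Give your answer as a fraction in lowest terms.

ABO cross I^A I^B × I^A I^A → 1/2 A, 1/2 AB.
Rh cross +/- × -/- → 1/2 Rh+, 1/2 Rh-; so P(type A, Rh-negative) = 1/2 × 1/2 = 1/4 per child.
P(not type A, Rh-negative) = 3/4 for one child; (3/4)^4 = 81/256.

81/256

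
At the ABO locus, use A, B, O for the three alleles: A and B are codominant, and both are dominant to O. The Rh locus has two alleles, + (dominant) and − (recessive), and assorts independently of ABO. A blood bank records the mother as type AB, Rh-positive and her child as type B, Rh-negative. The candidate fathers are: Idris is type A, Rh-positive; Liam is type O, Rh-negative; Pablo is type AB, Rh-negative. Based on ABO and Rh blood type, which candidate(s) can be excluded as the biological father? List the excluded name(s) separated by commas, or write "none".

A candidate is excluded only if no genotype consistent with his phenotype could produce a type B, Rh-negative child with a type AB, Rh-positive mother.
Every candidate has at least one consistent genotype combination, so none can be excluded.

none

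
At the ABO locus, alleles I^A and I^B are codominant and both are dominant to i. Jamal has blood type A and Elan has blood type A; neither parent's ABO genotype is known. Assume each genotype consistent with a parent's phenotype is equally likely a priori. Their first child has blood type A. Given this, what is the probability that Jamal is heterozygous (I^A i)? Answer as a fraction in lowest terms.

7/15

Possible genotypes: Jamal ∈ {I^A I^A, I^A i}; Elan ∈ {I^A I^A, I^A i}.
Weight each parental genotype pair by prior × P(type-A child):
  I^A I^A × I^A I^A: posterior weight 4/15.
  I^A I^A × I^A i: posterior weight 4/15.
  I^A i × I^A I^A: posterior weight 4/15.
  I^A i × I^A i: posterior weight 1/5.
Sum the posterior weight over pairs where Jamal is I^A i: 7/15.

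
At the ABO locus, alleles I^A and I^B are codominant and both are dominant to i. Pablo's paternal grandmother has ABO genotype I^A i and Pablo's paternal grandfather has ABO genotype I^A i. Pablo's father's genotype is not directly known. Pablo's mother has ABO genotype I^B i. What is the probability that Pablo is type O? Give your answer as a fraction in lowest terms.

1/4

Pablo's father's ABO genotype from I^A i × I^A i: 1/4 I^A I^A, 1/2 I^A i, 1/4 i i.
Crossing each possibility with the mother I^B i and summing P(type O): 1/4·0 + 1/2·1/4 + 1/4·1/2 = 1/4.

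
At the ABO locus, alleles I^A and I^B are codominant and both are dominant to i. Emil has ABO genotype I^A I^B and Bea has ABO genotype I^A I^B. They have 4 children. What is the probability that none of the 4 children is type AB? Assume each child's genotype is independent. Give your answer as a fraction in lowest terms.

1/16

ABO cross I^A I^B × I^A I^B → 1/4 A, 1/4 B, 1/2 AB.
So P(type AB) = 1/2 per child.
P(not type AB) = 1/2 for one child; (1/2)^4 = 1/16.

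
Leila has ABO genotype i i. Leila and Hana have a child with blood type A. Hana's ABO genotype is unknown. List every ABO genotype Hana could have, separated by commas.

I^A I^A, I^A I^B, I^A i

For each candidate genotype of Hana, check whether crossing it with i i can produce every observed child phenotype.
  I^A I^A → possible child types {A} ✓
  I^A I^B → possible child types {A, B} ✓
  I^A i → possible child types {O, A} ✓
  I^B I^B → possible child types {B} ✗
  I^B i → possible child types {O, B} ✗
  i i → possible child types {O} ✗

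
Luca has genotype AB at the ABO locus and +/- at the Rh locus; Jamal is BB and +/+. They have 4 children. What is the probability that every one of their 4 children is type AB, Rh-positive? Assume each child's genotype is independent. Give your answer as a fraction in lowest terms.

1/16

ABO cross AB × BB → 1/2 B, 1/2 AB.
Rh cross +/- × +/+ → 1 Rh+; so P(type AB, Rh-positive) = 1/2 × 1 = 1/2 per child.
All 4 independent: (1/2)^4 = 1/16.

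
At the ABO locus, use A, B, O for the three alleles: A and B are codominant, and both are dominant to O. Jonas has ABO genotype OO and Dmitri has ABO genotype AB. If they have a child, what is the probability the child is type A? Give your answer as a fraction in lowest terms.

1/2

ABO cross OO × AB → offspring phenotypes: 1/2 A, 1/2 B.
So P(type A) = 1/2.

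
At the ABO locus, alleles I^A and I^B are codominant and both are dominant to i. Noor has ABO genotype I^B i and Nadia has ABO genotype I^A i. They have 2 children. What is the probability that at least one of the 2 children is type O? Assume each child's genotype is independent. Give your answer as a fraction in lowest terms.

7/16

ABO cross I^B i × I^A i → 1/4 O, 1/4 A, 1/4 B, 1/4 AB.
So P(type O) = 1/4 per child.
P(none) = (3/4)^2 = 9/16; P(at least one) = 1 − 9/16 = 7/16.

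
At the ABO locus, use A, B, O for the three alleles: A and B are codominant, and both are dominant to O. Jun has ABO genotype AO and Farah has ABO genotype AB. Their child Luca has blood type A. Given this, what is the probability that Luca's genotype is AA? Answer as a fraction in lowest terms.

Cross AO × AB → 1/4 AA, 1/4 AB, 1/4 AO, 1/4 BO.
Type-A genotypes among offspring: AA (1/4), AO (1/4); total 1/2.
P(AA | type A) = (1/4) / (1/2) = 1/2.

1/2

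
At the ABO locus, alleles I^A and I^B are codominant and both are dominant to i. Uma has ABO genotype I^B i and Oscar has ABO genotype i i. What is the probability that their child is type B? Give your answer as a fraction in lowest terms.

1/2

ABO cross I^B i × i i → offspring phenotypes: 1/2 O, 1/2 B.
So P(type B) = 1/2.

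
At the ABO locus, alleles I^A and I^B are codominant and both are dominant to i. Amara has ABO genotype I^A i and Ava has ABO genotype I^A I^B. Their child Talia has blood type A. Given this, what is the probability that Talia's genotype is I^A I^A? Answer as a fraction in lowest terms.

1/2

Cross I^A i × I^A I^B → 1/4 I^A I^A, 1/4 I^A I^B, 1/4 I^A i, 1/4 I^B i.
Type-A genotypes among offspring: I^A I^A (1/4), I^A i (1/4); total 1/2.
P(I^A I^A | type A) = (1/4) / (1/2) = 1/2.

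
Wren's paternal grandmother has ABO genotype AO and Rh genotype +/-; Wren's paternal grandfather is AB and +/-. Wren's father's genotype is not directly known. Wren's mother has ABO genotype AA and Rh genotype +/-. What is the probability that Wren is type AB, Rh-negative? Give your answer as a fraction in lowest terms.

1/16

Wren's father's ABO genotype from AO × AB: 1/4 AA, 1/4 AB, 1/4 AO, 1/4 BO.
Crossing each possibility with the mother AA and summing P(type AB): 1/4·0 + 1/4·1/2 + 1/4·0 + 1/4·1/2 = 1/4.
Similarly for Rh via the father's Rh distribution: P(Rh-) = 1/4.
Independent loci: 1/4 × 1/4 = 1/16.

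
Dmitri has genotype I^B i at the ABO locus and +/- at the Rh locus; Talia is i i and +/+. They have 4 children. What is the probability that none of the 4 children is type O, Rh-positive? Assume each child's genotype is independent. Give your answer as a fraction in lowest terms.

1/16

ABO cross I^B i × i i → 1/2 O, 1/2 B.
Rh cross +/- × +/+ → 1 Rh+; so P(type O, Rh-positive) = 1/2 × 1 = 1/2 per child.
P(not type O, Rh-positive) = 1/2 for one child; (1/2)^4 = 1/16.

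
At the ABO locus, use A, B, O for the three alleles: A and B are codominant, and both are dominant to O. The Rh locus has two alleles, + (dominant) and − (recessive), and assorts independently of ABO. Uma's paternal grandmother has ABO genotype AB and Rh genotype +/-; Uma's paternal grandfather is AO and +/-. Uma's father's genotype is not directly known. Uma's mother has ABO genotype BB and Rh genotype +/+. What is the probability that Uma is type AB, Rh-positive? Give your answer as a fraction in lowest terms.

Uma's father's ABO genotype from AB × AO: 1/4 AA, 1/4 AB, 1/4 AO, 1/4 BO.
Crossing each possibility with the mother BB and summing P(type AB): 1/4·1 + 1/4·1/2 + 1/4·1/2 + 1/4·0 = 1/2.
Similarly for Rh via the father's Rh distribution: P(Rh+) = 1.
Independent loci: 1/2 × 1 = 1/2.

1/2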